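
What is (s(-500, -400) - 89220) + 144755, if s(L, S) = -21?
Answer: 55514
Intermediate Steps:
(s(-500, -400) - 89220) + 144755 = (-21 - 89220) + 144755 = -89241 + 144755 = 55514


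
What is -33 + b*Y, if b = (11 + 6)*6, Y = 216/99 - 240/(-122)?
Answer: 261825/671 ≈ 390.20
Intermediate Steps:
Y = 2784/671 (Y = 216*(1/99) - 240*(-1/122) = 24/11 + 120/61 = 2784/671 ≈ 4.1490)
b = 102 (b = 17*6 = 102)
-33 + b*Y = -33 + 102*(2784/671) = -33 + 283968/671 = 261825/671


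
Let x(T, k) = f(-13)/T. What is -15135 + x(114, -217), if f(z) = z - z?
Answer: -15135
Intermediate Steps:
f(z) = 0
x(T, k) = 0 (x(T, k) = 0/T = 0)
-15135 + x(114, -217) = -15135 + 0 = -15135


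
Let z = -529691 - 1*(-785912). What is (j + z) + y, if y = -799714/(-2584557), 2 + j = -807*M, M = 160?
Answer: 328495409857/2584557 ≈ 1.2710e+5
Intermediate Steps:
j = -129122 (j = -2 - 807*160 = -2 - 129120 = -129122)
z = 256221 (z = -529691 + 785912 = 256221)
y = 799714/2584557 (y = -799714*(-1/2584557) = 799714/2584557 ≈ 0.30942)
(j + z) + y = (-129122 + 256221) + 799714/2584557 = 127099 + 799714/2584557 = 328495409857/2584557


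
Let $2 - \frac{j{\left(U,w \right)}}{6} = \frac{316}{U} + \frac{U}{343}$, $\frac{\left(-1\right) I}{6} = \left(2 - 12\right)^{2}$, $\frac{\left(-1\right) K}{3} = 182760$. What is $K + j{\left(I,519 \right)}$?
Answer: $- \frac{4701281003}{8575} \approx -5.4825 \cdot 10^{5}$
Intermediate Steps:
$K = -548280$ ($K = \left(-3\right) 182760 = -548280$)
$I = -600$ ($I = - 6 \left(2 - 12\right)^{2} = - 6 \left(-10\right)^{2} = \left(-6\right) 100 = -600$)
$j{\left(U,w \right)} = 12 - \frac{1896}{U} - \frac{6 U}{343}$ ($j{\left(U,w \right)} = 12 - 6 \left(\frac{316}{U} + \frac{U}{343}\right) = 12 - \left(\frac{1896}{U} + \frac{6 U}{343}\right) = 12 - \frac{1896}{U} - \frac{6 U}{343}$)
$K + j{\left(I,519 \right)} = -548280 - \left(- \frac{7716}{343} - \frac{79}{25}\right) = -548280 + \left(12 - - \frac{79}{25} + \frac{3600}{343}\right) = -548280 + \left(12 + \frac{79}{25} + \frac{3600}{343}\right) = -548280 + \frac{219997}{8575} = - \frac{4701281003}{8575}$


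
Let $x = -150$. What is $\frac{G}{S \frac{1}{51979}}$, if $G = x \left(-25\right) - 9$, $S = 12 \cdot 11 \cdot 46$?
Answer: $\frac{64817813}{2024} \approx 32025.0$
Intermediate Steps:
$S = 6072$ ($S = 132 \cdot 46 = 6072$)
$G = 3741$ ($G = \left(-150\right) \left(-25\right) - 9 = 3750 - 9 = 3741$)
$\frac{G}{S \frac{1}{51979}} = \frac{3741}{6072 \cdot \frac{1}{51979}} = \frac{3741}{\frac{6072}{51979}} = 3741 \cdot \frac{51979}{6072} = \frac{64817813}{2024}$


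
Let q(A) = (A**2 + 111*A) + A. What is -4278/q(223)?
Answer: -4278/74705 ≈ -0.057265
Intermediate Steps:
q(A) = A**2 + 112*A
-4278/q(223) = -4278*1/(223*(112 + 223)) = -4278/(223*335) = -4278/74705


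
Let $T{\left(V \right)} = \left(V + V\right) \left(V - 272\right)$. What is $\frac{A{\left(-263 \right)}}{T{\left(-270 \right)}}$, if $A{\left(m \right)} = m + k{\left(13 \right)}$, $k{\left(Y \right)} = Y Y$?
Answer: $- \frac{47}{146340} \approx -0.00032117$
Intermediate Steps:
$T{\left(V \right)} = 2 V \left(-272 + V\right)$
$k{\left(Y \right)} = Y^{2}$
$A{\left(m \right)} = 169 + m$ ($A{\left(m \right)} = m + 13^{2} = m + 169 = 169 + m$)
$\frac{A{\left(-263 \right)}}{T{\left(-270 \right)}} = \frac{169 - 263}{2 \left(-270\right) \left(-272 - 270\right)} = - \frac{94}{2 \left(-270\right) \left(-542\right)} = - \frac{94}{292680} = \left(-94\right) \frac{1}{292680} = - \frac{47}{146340}$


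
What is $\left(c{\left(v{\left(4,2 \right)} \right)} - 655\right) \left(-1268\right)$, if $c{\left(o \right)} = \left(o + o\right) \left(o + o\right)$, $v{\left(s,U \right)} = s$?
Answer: $749388$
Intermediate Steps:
$c{\left(o \right)} = 4 o^{2}$ ($c{\left(o \right)} = 2 o 2 o = 4 o^{2}$)
$\left(c{\left(v{\left(4,2 \right)} \right)} - 655\right) \left(-1268\right) = \left(4 \cdot 4^{2} - 655\right) \left(-1268\right) = \left(4 \cdot 16 - 655\right) \left(-1268\right) = \left(64 - 655\right) \left(-1268\right) = \left(-591\right) \left(-1268\right) = 749388$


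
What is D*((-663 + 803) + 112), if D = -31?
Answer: -7812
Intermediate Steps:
D*((-663 + 803) + 112) = -31*((-663 + 803) + 112) = -31*(140 + 112) = -31*252 = -7812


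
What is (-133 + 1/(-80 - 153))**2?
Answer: 960380100/54289 ≈ 17690.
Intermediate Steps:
(-133 + 1/(-80 - 153))**2 = (-133 + 1/(-233))**2 = (-133 - 1/233)**2 = (-30990/233)**2 = 960380100/54289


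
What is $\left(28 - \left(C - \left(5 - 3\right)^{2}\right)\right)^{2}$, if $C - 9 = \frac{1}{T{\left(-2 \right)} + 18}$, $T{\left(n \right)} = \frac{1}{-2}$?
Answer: $\frac{644809}{1225} \approx 526.38$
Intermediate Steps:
$T{\left(n \right)} = - \frac{1}{2}$
$C = \frac{317}{35}$ ($C = 9 + \frac{1}{- \frac{1}{2} + 18} = 9 + \frac{1}{\frac{35}{2}} = 9 + \frac{2}{35} = \frac{317}{35} \approx 9.0571$)
$\left(28 - \left(C - \left(5 - 3\right)^{2}\right)\right)^{2} = \left(28 + \left(\left(5 - 3\right)^{2} - \frac{317}{35}\right)\right)^{2} = \left(28 - \left(\frac{317}{35} - 2^{2}\right)\right)^{2} = \left(28 + \left(4 - \frac{317}{35}\right)\right)^{2} = \left(28 - \frac{177}{35}\right)^{2} = \left(\frac{803}{35}\right)^{2} = \frac{644809}{1225}$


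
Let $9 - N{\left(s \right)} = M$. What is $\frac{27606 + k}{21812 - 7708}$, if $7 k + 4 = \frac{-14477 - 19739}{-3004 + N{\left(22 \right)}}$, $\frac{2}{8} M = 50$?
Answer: $\frac{308714813}{157717980} \approx 1.9574$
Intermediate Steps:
$M = 200$ ($M = 4 \cdot 50 = 200$)
$N{\left(s \right)} = -191$ ($N{\left(s \right)} = 9 - 200 = -191$)
$k = \frac{21436}{22365}$ ($k = - \frac{4}{7} + \frac{\left(-14477 - 19739\right) \frac{1}{-3004 - 191}}{7} = - \frac{4}{7} + \frac{\left(-34216\right) \frac{1}{-3195}}{7} = - \frac{4}{7} + \frac{\left(-34216\right) \left(- \frac{1}{3195}\right)}{7} = - \frac{4}{7} + \frac{1}{7} \cdot \frac{34216}{3195} = - \frac{4}{7} + \frac{4888}{3195} = \frac{21436}{22365} \approx 0.95846$)
$\frac{27606 + k}{21812 - 7708} = \frac{27606 + \frac{21436}{22365}}{21812 - 7708} = \frac{617429626}{22365 \cdot 14104} = \frac{617429626}{22365} \cdot \frac{1}{14104} = \frac{308714813}{157717980}$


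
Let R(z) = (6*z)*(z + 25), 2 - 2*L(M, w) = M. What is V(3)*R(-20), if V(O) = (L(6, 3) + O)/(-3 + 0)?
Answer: 200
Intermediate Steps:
L(M, w) = 1 - M/2
R(z) = 6*z*(25 + z) (R(z) = (6*z)*(25 + z) = 6*z*(25 + z))
V(O) = 2/3 - O/3 (V(O) = ((1 - 1/2*6) + O)/(-3 + 0) = ((1 - 3) + O)/(-3) = (-2 + O)*(-1/3) = 2/3 - O/3)
V(3)*R(-20) = (2/3 - 1/3*3)*(6*(-20)*(25 - 20)) = (2/3 - 1)*(6*(-20)*5) = -1/3*(-600) = 200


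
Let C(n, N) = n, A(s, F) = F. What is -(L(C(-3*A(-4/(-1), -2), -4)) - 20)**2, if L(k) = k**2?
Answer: -256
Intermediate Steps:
-(L(C(-3*A(-4/(-1), -2), -4)) - 20)**2 = -((-3*(-2))**2 - 20)**2 = -(6**2 - 20)**2 = -(36 - 20)**2 = -1*16**2 = -1*256 = -256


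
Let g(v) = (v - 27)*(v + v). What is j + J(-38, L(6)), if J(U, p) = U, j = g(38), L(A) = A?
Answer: 798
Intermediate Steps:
g(v) = 2*v*(-27 + v) (g(v) = (-27 + v)*(2*v) = 2*v*(-27 + v))
j = 836 (j = 2*38*(-27 + 38) = 2*38*11 = 836)
j + J(-38, L(6)) = 836 - 38 = 798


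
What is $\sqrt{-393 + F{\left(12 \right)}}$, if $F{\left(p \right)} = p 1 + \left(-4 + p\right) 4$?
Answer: $i \sqrt{349} \approx 18.682 i$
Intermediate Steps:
$F{\left(p \right)} = -16 + 5 p$ ($F{\left(p \right)} = p + \left(-16 + 4 p\right) = -16 + 5 p$)
$\sqrt{-393 + F{\left(12 \right)}} = \sqrt{-393 + \left(-16 + 5 \cdot 12\right)} = \sqrt{-393 + \left(-16 + 60\right)} = \sqrt{-393 + 44} = \sqrt{-349} = i \sqrt{349}$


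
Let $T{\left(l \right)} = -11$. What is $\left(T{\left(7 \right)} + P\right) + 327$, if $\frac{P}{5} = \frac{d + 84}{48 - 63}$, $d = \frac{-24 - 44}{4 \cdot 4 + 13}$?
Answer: $\frac{25124}{87} \approx 288.78$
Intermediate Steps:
$d = - \frac{68}{29}$ ($d = - \frac{68}{16 + 13} = - \frac{68}{29} \approx -2.3448$)
$P = - \frac{2368}{87}$ ($P = 5 \frac{- \frac{68}{29} + 84}{48 - 63} = 5 \frac{2368}{29 \left(-15\right)} = 5 \cdot \frac{2368}{29} \left(- \frac{1}{15}\right) = 5 \left(- \frac{2368}{435}\right) = - \frac{2368}{87} \approx -27.218$)
$\left(T{\left(7 \right)} + P\right) + 327 = \left(-11 - \frac{2368}{87}\right) + 327 = - \frac{3325}{87} + 327 = \frac{25124}{87}$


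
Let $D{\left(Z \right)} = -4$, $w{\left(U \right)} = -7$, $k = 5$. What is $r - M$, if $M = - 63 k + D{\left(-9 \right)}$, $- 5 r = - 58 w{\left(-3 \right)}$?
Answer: $\frac{1189}{5} \approx 237.8$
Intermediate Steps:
$r = - \frac{406}{5}$ ($r = - \frac{\left(-58\right) \left(-7\right)}{5} = \left(- \frac{1}{5}\right) 406 = - \frac{406}{5} \approx -81.2$)
$M = -319$ ($M = \left(-63\right) 5 - 4 = -315 - 4 = -319$)
$r - M = - \frac{406}{5} - -319 = - \frac{406}{5} + 319 = \frac{1189}{5}$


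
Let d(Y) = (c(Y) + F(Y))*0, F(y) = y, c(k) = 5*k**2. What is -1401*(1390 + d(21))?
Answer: -1947390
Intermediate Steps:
d(Y) = 0 (d(Y) = (5*Y**2 + Y)*0 = (Y + 5*Y**2)*0 = 0)
-1401*(1390 + d(21)) = -1401*(1390 + 0) = -1401*1390 = -1947390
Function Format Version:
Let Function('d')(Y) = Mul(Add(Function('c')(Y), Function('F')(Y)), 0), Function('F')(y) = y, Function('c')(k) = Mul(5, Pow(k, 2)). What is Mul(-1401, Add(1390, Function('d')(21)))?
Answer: -1947390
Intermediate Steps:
Function('d')(Y) = 0 (Function('d')(Y) = Mul(Add(Mul(5, Pow(Y, 2)), Y), 0) = Mul(Add(Y, Mul(5, Pow(Y, 2))), 0) = 0)
Mul(-1401, Add(1390, Function('d')(21))) = Mul(-1401, Add(1390, 0)) = Mul(-1401, 1390) = -1947390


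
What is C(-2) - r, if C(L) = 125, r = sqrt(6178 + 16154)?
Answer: 125 - 2*sqrt(5583) ≈ -24.439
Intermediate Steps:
r = 2*sqrt(5583) (r = sqrt(22332) = 2*sqrt(5583) ≈ 149.44)
C(-2) - r = 125 - 2*sqrt(5583)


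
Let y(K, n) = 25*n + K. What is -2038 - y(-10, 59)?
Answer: -3503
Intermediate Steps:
y(K, n) = K + 25*n
-2038 - y(-10, 59) = -2038 - (-10 + 25*59) = -2038 - (-10 + 1475) = -2038 - 1*1465 = -2038 - 1465 = -3503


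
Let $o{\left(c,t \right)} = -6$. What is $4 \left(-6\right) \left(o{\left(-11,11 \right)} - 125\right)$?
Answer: $3144$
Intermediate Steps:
$4 \left(-6\right) \left(o{\left(-11,11 \right)} - 125\right) = 4 \left(-6\right) \left(-6 - 125\right) = \left(-24\right) \left(-131\right) = 3144$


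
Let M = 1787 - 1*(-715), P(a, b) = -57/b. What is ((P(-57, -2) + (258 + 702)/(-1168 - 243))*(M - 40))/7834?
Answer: 96642117/11053774 ≈ 8.7429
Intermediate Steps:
M = 2502 (M = 1787 + 715 = 2502)
((P(-57, -2) + (258 + 702)/(-1168 - 243))*(M - 40))/7834 = ((-57/(-2) + (258 + 702)/(-1168 - 243))*(2502 - 40))/7834 = ((-57*(-1/2) + 960/(-1411))*2462)*(1/7834) = ((57/2 + 960*(-1/1411))*2462)*(1/7834) = ((57/2 - 960/1411)*2462)*(1/7834) = ((78507/2822)*2462)*(1/7834) = (96642117/1411)*(1/7834) = 96642117/11053774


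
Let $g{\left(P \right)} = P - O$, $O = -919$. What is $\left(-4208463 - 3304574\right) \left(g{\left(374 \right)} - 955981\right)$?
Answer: $7172606267456$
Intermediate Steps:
$g{\left(P \right)} = 919 + P$ ($g{\left(P \right)} = P - -919 = P + 919 = 919 + P$)
$\left(-4208463 - 3304574\right) \left(g{\left(374 \right)} - 955981\right) = \left(-4208463 - 3304574\right) \left(\left(919 + 374\right) - 955981\right) = - 7513037 \left(1293 - 955981\right) = \left(-7513037\right) \left(-954688\right) = 7172606267456$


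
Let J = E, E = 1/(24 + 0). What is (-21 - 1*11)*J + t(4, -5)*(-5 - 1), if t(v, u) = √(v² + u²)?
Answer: -4/3 - 6*√41 ≈ -39.752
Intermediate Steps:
E = 1/24 ≈ 0.041667
J = 1/24 ≈ 0.041667
t(v, u) = √(u² + v²)
(-21 - 1*11)*J + t(4, -5)*(-5 - 1) = (-21 - 1*11)*(1/24) + √((-5)² + 4²)*(-5 - 1) = (-21 - 11)*(1/24) + √(25 + 16)*(-6) = -32*1/24 + √41*(-6) = -4/3 - 6*√41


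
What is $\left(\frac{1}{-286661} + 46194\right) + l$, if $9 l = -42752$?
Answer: $\frac{106922833025}{2579949} \approx 41444.0$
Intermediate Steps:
$l = - \frac{42752}{9}$ ($l = \frac{1}{9} \left(-42752\right) = - \frac{42752}{9} \approx -4750.2$)
$\left(\frac{1}{-286661} + 46194\right) + l = \left(\frac{1}{-286661} + 46194\right) - \frac{42752}{9} = \left(- \frac{1}{286661} + 46194\right) - \frac{42752}{9} = \frac{13242018233}{286661} - \frac{42752}{9} = \frac{106922833025}{2579949}$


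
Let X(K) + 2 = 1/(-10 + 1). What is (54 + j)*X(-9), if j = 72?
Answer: -266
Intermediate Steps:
X(K) = -19/9 (X(K) = -2 + 1/(-10 + 1) = -2 + 1/(-9) = -2 - ⅑ = -19/9)
(54 + j)*X(-9) = (54 + 72)*(-19/9) = 126*(-19/9) = -266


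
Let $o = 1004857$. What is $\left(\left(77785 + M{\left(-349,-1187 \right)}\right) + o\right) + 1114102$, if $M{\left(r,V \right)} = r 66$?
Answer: $2173710$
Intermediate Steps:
$M{\left(r,V \right)} = 66 r$
$\left(\left(77785 + M{\left(-349,-1187 \right)}\right) + o\right) + 1114102 = \left(\left(77785 + 66 \left(-349\right)\right) + 1004857\right) + 1114102 = \left(\left(77785 - 23034\right) + 1004857\right) + 1114102 = \left(54751 + 1004857\right) + 1114102 = 1059608 + 1114102 = 2173710$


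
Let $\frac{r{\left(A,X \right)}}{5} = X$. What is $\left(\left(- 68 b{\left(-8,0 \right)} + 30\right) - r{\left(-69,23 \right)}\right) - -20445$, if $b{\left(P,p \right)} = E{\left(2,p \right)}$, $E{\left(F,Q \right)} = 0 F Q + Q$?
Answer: $20360$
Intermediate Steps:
$E{\left(F,Q \right)} = Q$ ($E{\left(F,Q \right)} = 0 Q + Q = 0 + Q = Q$)
$b{\left(P,p \right)} = p$
$r{\left(A,X \right)} = 5 X$
$\left(\left(- 68 b{\left(-8,0 \right)} + 30\right) - r{\left(-69,23 \right)}\right) - -20445 = \left(\left(\left(-68\right) 0 + 30\right) - 5 \cdot 23\right) - -20445 = \left(\left(0 + 30\right) - 115\right) + 20445 = \left(30 - 115\right) + 20445 = -85 + 20445 = 20360$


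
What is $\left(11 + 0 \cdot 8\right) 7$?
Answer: $77$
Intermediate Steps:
$\left(11 + 0 \cdot 8\right) 7 = \left(11 + 0\right) 7 = 11 \cdot 7 = 77$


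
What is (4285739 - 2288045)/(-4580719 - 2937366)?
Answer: -1997694/7518085 ≈ -0.26572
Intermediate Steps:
(4285739 - 2288045)/(-4580719 - 2937366) = 1997694/(-7518085) = 1997694*(-1/7518085) = -1997694/7518085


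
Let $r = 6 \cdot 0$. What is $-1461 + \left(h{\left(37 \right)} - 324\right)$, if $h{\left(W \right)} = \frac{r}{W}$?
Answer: $-1785$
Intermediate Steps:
$r = 0$
$h{\left(W \right)} = 0$ ($h{\left(W \right)} = \frac{0}{W} = 0$)
$-1461 + \left(h{\left(37 \right)} - 324\right) = -1461 + \left(0 - 324\right) = -1461 - 324 = -1785$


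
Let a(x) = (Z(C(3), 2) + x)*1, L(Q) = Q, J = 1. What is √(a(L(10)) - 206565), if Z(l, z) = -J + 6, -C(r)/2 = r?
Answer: 45*I*√102 ≈ 454.48*I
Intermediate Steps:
C(r) = -2*r
Z(l, z) = 5 (Z(l, z) = -1*1 + 6 = -1 + 6 = 5)
a(x) = 5 + x (a(x) = (5 + x)*1 = 5 + x)
√(a(L(10)) - 206565) = √((5 + 10) - 206565) = √(15 - 206565) = √(-206550) = 45*I*√102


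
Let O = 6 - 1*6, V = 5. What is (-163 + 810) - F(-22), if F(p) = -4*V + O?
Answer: 667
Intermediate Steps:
O = 0 (O = 6 - 6 = 0)
F(p) = -20 (F(p) = -4*5 + 0 = -20 + 0 = -20)
(-163 + 810) - F(-22) = (-163 + 810) - 1*(-20) = 647 + 20 = 667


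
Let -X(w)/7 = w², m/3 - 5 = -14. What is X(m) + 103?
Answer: -5000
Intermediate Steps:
m = -27 (m = 15 + 3*(-14) = 15 - 42 = -27)
X(w) = -7*w²
X(m) + 103 = -7*(-27)² + 103 = -7*729 + 103 = -5103 + 103 = -5000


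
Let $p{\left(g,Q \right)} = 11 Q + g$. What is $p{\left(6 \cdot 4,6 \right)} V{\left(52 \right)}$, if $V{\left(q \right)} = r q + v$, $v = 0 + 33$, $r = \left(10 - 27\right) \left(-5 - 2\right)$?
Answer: $559890$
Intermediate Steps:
$p{\left(g,Q \right)} = g + 11 Q$
$r = 119$ ($r = \left(-17\right) \left(-7\right) = 119$)
$v = 33$
$V{\left(q \right)} = 33 + 119 q$ ($V{\left(q \right)} = 119 q + 33 = 33 + 119 q$)
$p{\left(6 \cdot 4,6 \right)} V{\left(52 \right)} = \left(6 \cdot 4 + 11 \cdot 6\right) \left(33 + 119 \cdot 52\right) = \left(24 + 66\right) \left(33 + 6188\right) = 90 \cdot 6221 = 559890$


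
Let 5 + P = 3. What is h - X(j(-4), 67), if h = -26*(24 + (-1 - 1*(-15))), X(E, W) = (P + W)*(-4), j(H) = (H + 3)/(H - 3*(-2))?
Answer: -728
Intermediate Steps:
P = -2 (P = -5 + 3 = -2)
j(H) = (3 + H)/(6 + H) (j(H) = (3 + H)/(H + 6) = (3 + H)/(6 + H))
X(E, W) = 8 - 4*W (X(E, W) = (-2 + W)*(-4) = 8 - 4*W)
h = -988 (h = -26*(24 + (-1 + 15)) = -26*(24 + 14) = -26*38 = -988)
h - X(j(-4), 67) = -988 - (8 - 4*67) = -988 - (8 - 268) = -988 - 1*(-260) = -988 + 260 = -728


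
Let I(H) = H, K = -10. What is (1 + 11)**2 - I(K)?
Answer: 154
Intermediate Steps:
(1 + 11)**2 - I(K) = (1 + 11)**2 - 1*(-10) = 12**2 + 10 = 144 + 10 = 154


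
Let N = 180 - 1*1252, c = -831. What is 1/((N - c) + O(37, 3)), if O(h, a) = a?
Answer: -1/238 ≈ -0.0042017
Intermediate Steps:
N = -1072 (N = 180 - 1252 = -1072)
1/((N - c) + O(37, 3)) = 1/((-1072 - 1*(-831)) + 3) = 1/((-1072 + 831) + 3) = 1/(-241 + 3) = 1/(-238) = -1/238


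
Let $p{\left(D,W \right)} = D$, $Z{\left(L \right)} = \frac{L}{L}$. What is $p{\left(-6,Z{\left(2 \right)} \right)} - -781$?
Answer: $775$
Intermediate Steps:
$Z{\left(L \right)} = 1$
$p{\left(-6,Z{\left(2 \right)} \right)} - -781 = -6 - -781 = -6 + 781 = 775$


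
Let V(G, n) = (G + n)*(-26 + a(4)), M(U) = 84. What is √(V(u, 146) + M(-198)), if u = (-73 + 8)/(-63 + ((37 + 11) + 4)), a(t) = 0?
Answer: I*√467742/11 ≈ 62.174*I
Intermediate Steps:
u = 65/11 (u = -65/(-63 + (48 + 4)) = -65/(-63 + 52) = -65/(-11) = -65*(-1/11) = 65/11 ≈ 5.9091)
V(G, n) = -26*G - 26*n (V(G, n) = (G + n)*(-26 + 0) = (G + n)*(-26) = -26*G - 26*n)
√(V(u, 146) + M(-198)) = √((-26*65/11 - 26*146) + 84) = √((-1690/11 - 3796) + 84) = √(-43446/11 + 84) = √(-42522/11) = I*√467742/11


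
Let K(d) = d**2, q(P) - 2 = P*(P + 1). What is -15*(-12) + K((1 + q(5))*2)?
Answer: 4536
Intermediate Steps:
q(P) = 2 + P*(1 + P) (q(P) = 2 + P*(P + 1) = 2 + P*(1 + P))
-15*(-12) + K((1 + q(5))*2) = -15*(-12) + ((1 + (2 + 5 + 5**2))*2)**2 = 180 + ((1 + (2 + 5 + 25))*2)**2 = 180 + ((1 + 32)*2)**2 = 180 + (33*2)**2 = 180 + 66**2 = 180 + 4356 = 4536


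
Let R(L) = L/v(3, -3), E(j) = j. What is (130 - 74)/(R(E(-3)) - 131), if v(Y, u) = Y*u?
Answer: -3/7 ≈ -0.42857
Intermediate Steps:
R(L) = -L/9 (R(L) = L/((3*(-3))) = L/(-9) = L*(-⅑) = -L/9)
(130 - 74)/(R(E(-3)) - 131) = (130 - 74)/(-⅑*(-3) - 131) = 56/(⅓ - 131) = 56/(-392/3) = 56*(-3/392) = -3/7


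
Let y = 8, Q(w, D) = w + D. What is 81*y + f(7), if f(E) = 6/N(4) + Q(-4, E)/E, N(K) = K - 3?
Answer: 4581/7 ≈ 654.43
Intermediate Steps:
Q(w, D) = D + w
N(K) = -3 + K
f(E) = 6 + (-4 + E)/E (f(E) = 6/(-3 + 4) + (E - 4)/E = 6/1 + (-4 + E)/E = 6*1 + (-4 + E)/E = 6 + (-4 + E)/E)
81*y + f(7) = 81*8 + (7 - 4/7) = 648 + (7 - 4*⅐) = 648 + (7 - 4/7) = 648 + 45/7 = 4581/7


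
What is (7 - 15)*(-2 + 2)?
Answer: 0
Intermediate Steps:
(7 - 15)*(-2 + 2) = -8*0 = 0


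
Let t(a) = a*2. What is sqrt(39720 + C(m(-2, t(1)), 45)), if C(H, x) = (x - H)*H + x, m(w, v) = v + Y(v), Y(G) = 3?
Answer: sqrt(39965) ≈ 199.91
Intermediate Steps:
t(a) = 2*a
m(w, v) = 3 + v (m(w, v) = v + 3 = 3 + v)
C(H, x) = x + H*(x - H) (C(H, x) = H*(x - H) + x = x + H*(x - H))
sqrt(39720 + C(m(-2, t(1)), 45)) = sqrt(39720 + (45 - (3 + 2*1)**2 + (3 + 2*1)*45)) = sqrt(39720 + (45 - (3 + 2)**2 + (3 + 2)*45)) = sqrt(39720 + (45 - 1*5**2 + 5*45)) = sqrt(39720 + (45 - 1*25 + 225)) = sqrt(39720 + (45 - 25 + 225)) = sqrt(39720 + 245) = sqrt(39965)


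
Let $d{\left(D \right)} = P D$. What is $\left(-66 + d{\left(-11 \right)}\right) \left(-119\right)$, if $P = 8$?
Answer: $18326$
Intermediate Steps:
$d{\left(D \right)} = 8 D$
$\left(-66 + d{\left(-11 \right)}\right) \left(-119\right) = \left(-66 + 8 \left(-11\right)\right) \left(-119\right) = \left(-66 - 88\right) \left(-119\right) = \left(-154\right) \left(-119\right) = 18326$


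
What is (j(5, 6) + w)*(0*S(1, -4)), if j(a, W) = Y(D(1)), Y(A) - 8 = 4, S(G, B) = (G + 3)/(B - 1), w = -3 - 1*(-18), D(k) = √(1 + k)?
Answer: 0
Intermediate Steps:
w = 15 (w = -3 + 18 = 15)
S(G, B) = (3 + G)/(-1 + B)
Y(A) = 12 (Y(A) = 8 + 4 = 12)
j(a, W) = 12
(j(5, 6) + w)*(0*S(1, -4)) = (12 + 15)*(0*((3 + 1)/(-1 - 4))) = 27*(0*(4/(-5))) = 27*(0*(-⅕*4)) = 27*(0*(-⅘)) = 27*0 = 0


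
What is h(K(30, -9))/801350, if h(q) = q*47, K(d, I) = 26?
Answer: 13/8525 ≈ 0.0015249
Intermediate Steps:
h(q) = 47*q
h(K(30, -9))/801350 = (47*26)/801350 = 1222*(1/801350) = 13/8525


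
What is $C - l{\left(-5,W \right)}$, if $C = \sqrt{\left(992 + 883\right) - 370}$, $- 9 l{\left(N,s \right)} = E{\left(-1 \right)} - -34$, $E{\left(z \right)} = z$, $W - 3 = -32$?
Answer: $\frac{11}{3} + \sqrt{1505} \approx 42.461$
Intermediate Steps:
$W = -29$ ($W = 3 - 32 = -29$)
$l{\left(N,s \right)} = - \frac{11}{3}$ ($l{\left(N,s \right)} = - \frac{-1 - -34}{9} = - \frac{-1 + 34}{9} = \left(- \frac{1}{9}\right) 33 = - \frac{11}{3}$)
$C = \sqrt{1505}$ ($C = \sqrt{1875 - 370} = \sqrt{1505} \approx 38.794$)
$C - l{\left(-5,W \right)} = \sqrt{1505} - - \frac{11}{3} = \sqrt{1505} + \frac{11}{3} = \frac{11}{3} + \sqrt{1505}$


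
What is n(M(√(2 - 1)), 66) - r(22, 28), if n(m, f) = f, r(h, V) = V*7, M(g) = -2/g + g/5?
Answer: -130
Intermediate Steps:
M(g) = -2/g + g/5 (M(g) = -2/g + g*(⅕) = -2/g + g/5)
r(h, V) = 7*V
n(M(√(2 - 1)), 66) - r(22, 28) = 66 - 7*28 = 66 - 1*196 = 66 - 196 = -130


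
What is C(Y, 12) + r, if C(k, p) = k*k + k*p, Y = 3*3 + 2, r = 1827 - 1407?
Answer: 673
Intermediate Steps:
r = 420
Y = 11 (Y = 9 + 2 = 11)
C(k, p) = k**2 + k*p
C(Y, 12) + r = 11*(11 + 12) + 420 = 11*23 + 420 = 253 + 420 = 673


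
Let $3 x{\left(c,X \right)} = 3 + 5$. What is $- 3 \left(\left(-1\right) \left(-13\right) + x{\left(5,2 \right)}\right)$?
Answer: $-47$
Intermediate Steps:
$x{\left(c,X \right)} = \frac{8}{3}$ ($x{\left(c,X \right)} = \frac{3 + 5}{3} = \frac{1}{3} \cdot 8 = \frac{8}{3}$)
$- 3 \left(\left(-1\right) \left(-13\right) + x{\left(5,2 \right)}\right) = - 3 \left(\left(-1\right) \left(-13\right) + \frac{8}{3}\right) = - 3 \left(13 + \frac{8}{3}\right) = \left(-3\right) \frac{47}{3} = -47$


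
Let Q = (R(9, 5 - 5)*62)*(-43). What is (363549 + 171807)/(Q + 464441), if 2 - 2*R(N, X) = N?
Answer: 44613/39481 ≈ 1.1300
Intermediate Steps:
R(N, X) = 1 - N/2
Q = 9331 (Q = ((1 - ½*9)*62)*(-43) = ((1 - 9/2)*62)*(-43) = -7/2*62*(-43) = -217*(-43) = 9331)
(363549 + 171807)/(Q + 464441) = (363549 + 171807)/(9331 + 464441) = 535356/473772 = 535356*(1/473772) = 44613/39481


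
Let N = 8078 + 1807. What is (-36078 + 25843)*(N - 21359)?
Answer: 117436390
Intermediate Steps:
N = 9885
(-36078 + 25843)*(N - 21359) = (-36078 + 25843)*(9885 - 21359) = -10235*(-11474) = 117436390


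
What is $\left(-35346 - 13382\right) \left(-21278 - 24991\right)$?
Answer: $2254595832$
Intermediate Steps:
$\left(-35346 - 13382\right) \left(-21278 - 24991\right) = \left(-48728\right) \left(-46269\right) = 2254595832$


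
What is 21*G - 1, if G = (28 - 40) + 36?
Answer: 503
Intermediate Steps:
G = 24 (G = -12 + 36 = 24)
21*G - 1 = 21*24 - 1 = 504 - 1 = 503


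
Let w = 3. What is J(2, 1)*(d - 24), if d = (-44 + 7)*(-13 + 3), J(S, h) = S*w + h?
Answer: 2422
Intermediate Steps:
J(S, h) = h + 3*S (J(S, h) = S*3 + h = 3*S + h = h + 3*S)
d = 370 (d = -37*(-10) = 370)
J(2, 1)*(d - 24) = (1 + 3*2)*(370 - 24) = (1 + 6)*346 = 7*346 = 2422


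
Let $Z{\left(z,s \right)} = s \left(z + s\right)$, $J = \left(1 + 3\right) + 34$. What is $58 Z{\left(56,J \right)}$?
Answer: $207176$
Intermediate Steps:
$J = 38$ ($J = 4 + 34 = 38$)
$Z{\left(z,s \right)} = s \left(s + z\right)$
$58 Z{\left(56,J \right)} = 58 \cdot 38 \left(38 + 56\right) = 58 \cdot 38 \cdot 94 = 58 \cdot 3572 = 207176$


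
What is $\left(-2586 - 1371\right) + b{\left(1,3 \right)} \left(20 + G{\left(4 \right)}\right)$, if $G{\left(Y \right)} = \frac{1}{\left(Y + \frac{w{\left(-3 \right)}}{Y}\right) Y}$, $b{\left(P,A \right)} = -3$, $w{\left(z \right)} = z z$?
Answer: $- \frac{100428}{25} \approx -4017.1$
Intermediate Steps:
$w{\left(z \right)} = z^{2}$
$G{\left(Y \right)} = \frac{1}{Y \left(Y + \frac{9}{Y}\right)}$ ($G{\left(Y \right)} = \frac{1}{\left(Y + \frac{\left(-3\right)^{2}}{Y}\right) Y} = \frac{1}{\left(Y + \frac{9}{Y}\right) Y} = \frac{1}{Y \left(Y + \frac{9}{Y}\right)}$)
$\left(-2586 - 1371\right) + b{\left(1,3 \right)} \left(20 + G{\left(4 \right)}\right) = \left(-2586 - 1371\right) - 3 \left(20 + \frac{1}{9 + 4^{2}}\right) = -3957 - 3 \left(20 + \frac{1}{9 + 16}\right) = -3957 - 3 \left(20 + \frac{1}{25}\right) = -3957 - \frac{1503}{25} = - \frac{100428}{25}$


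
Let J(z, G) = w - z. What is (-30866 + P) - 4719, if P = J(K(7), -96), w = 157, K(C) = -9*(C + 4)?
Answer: -35329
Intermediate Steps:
K(C) = -36 - 9*C (K(C) = -9*(4 + C) = -(36 + 9*C) = -36 - 9*C)
J(z, G) = 157 - z
P = 256 (P = 157 - (-36 - 9*7) = 157 - (-36 - 63) = 157 - 1*(-99) = 157 + 99 = 256)
(-30866 + P) - 4719 = (-30866 + 256) - 4719 = -30610 - 4719 = -35329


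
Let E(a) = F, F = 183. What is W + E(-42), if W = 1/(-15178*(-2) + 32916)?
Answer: 11578777/63272 ≈ 183.00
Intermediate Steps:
E(a) = 183
W = 1/63272 (W = 1/(30356 + 32916) = 1/63272 ≈ 1.5805e-5)
W + E(-42) = 1/63272 + 183 = 11578777/63272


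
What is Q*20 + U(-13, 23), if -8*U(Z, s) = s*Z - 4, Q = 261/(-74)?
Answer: -9669/296 ≈ -32.666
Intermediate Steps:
Q = -261/74 (Q = 261*(-1/74) = -261/74 ≈ -3.5270)
U(Z, s) = 1/2 - Z*s/8 (U(Z, s) = -(s*Z - 4)/8 = -(Z*s - 4)/8 = -(-4 + Z*s)/8 = 1/2 - Z*s/8)
Q*20 + U(-13, 23) = -261/74*20 + (1/2 - 1/8*(-13)*23) = -2610/37 + (1/2 + 299/8) = -2610/37 + 303/8 = -9669/296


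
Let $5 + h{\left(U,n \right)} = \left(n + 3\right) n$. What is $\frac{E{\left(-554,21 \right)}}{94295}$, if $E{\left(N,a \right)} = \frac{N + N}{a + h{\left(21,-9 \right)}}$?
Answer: $- \frac{554}{3300325} \approx -0.00016786$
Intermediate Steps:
$h{\left(U,n \right)} = -5 + n \left(3 + n\right)$ ($h{\left(U,n \right)} = -5 + \left(n + 3\right) n = -5 + \left(3 + n\right) n = -5 + n \left(3 + n\right)$)
$E{\left(N,a \right)} = \frac{2 N}{49 + a}$ ($E{\left(N,a \right)} = \frac{N + N}{a + \left(-5 + \left(-9\right)^{2} + 3 \left(-9\right)\right)} = \frac{2 N}{a - -49} = \frac{2 N}{a + 49} = \frac{2 N}{49 + a}$)
$\frac{E{\left(-554,21 \right)}}{94295} = \frac{2 \left(-554\right) \frac{1}{49 + 21}}{94295} = 2 \left(-554\right) \frac{1}{70} \cdot \frac{1}{94295} = \left(- \frac{554}{35}\right) \frac{1}{94295} = - \frac{554}{3300325}$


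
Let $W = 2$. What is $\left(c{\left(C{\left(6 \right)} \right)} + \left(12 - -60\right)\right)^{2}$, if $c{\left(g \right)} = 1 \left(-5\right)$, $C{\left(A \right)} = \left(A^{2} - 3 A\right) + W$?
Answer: $4489$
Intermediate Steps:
$C{\left(A \right)} = 2 + A^{2} - 3 A$ ($C{\left(A \right)} = \left(A^{2} - 3 A\right) + 2 = 2 + A^{2} - 3 A$)
$c{\left(g \right)} = -5$
$\left(c{\left(C{\left(6 \right)} \right)} + \left(12 - -60\right)\right)^{2} = \left(-5 + \left(12 - -60\right)\right)^{2} = \left(-5 + \left(12 + 60\right)\right)^{2} = \left(-5 + 72\right)^{2} = 67^{2} = 4489$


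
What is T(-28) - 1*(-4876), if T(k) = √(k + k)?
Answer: 4876 + 2*I*√14 ≈ 4876.0 + 7.4833*I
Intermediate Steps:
T(k) = √2*√k (T(k) = √(2*k) = √2*√k)
T(-28) - 1*(-4876) = √2*√(-28) - 1*(-4876) = √2*(2*I*√7) + 4876 = 2*I*√14 + 4876 = 4876 + 2*I*√14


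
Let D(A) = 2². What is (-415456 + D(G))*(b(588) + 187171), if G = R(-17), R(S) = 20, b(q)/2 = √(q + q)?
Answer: -77760566292 - 11632656*√6 ≈ -7.7789e+10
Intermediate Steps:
b(q) = 2*√2*√q (b(q) = 2*√(q + q) = 2*√(2*q) = 2*(√2*√q) = 2*√2*√q)
G = 20
D(A) = 4
(-415456 + D(G))*(b(588) + 187171) = (-415456 + 4)*(2*√2*√588 + 187171) = -415452*(2*√2*(14*√3) + 187171) = -415452*(28*√6 + 187171) = -415452*(187171 + 28*√6) = -77760566292 - 11632656*√6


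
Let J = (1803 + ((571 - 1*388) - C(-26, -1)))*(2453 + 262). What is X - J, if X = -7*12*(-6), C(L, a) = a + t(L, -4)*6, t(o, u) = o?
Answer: -5817741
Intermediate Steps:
C(L, a) = a + 6*L (C(L, a) = a + L*6 = a + 6*L)
J = 5818245 (J = (1803 + ((571 - 1*388) - (-1 + 6*(-26))))*(2453 + 262) = (1803 + ((571 - 388) - (-1 - 156)))*2715 = (1803 + (183 - 1*(-157)))*2715 = (1803 + (183 + 157))*2715 = (1803 + 340)*2715 = 2143*2715 = 5818245)
X = 504 (X = -84*(-6) = 504)
X - J = 504 - 1*5818245 = 504 - 5818245 = -5817741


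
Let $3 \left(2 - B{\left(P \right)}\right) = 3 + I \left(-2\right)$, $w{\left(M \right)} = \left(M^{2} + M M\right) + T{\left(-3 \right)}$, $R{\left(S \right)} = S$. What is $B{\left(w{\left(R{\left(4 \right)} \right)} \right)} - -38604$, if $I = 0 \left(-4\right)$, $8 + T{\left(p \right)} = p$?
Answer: $38605$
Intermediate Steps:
$T{\left(p \right)} = -8 + p$
$w{\left(M \right)} = -11 + 2 M^{2}$ ($w{\left(M \right)} = \left(M^{2} + M M\right) - 11 = \left(M^{2} + M^{2}\right) - 11 = 2 M^{2} - 11 = -11 + 2 M^{2}$)
$I = 0$
$B{\left(P \right)} = 1$ ($B{\left(P \right)} = 2 - \frac{3 + 0 \left(-2\right)}{3} = 2 - \frac{3 + 0}{3} = 2 - 1 = 1$)
$B{\left(w{\left(R{\left(4 \right)} \right)} \right)} - -38604 = 1 - -38604 = 1 + 38604 = 38605$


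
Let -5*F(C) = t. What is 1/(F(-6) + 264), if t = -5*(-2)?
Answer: 1/262 ≈ 0.0038168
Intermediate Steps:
t = 10
F(C) = -2 (F(C) = -1/5*10 = -2)
1/(F(-6) + 264) = 1/(-2 + 264) = 1/262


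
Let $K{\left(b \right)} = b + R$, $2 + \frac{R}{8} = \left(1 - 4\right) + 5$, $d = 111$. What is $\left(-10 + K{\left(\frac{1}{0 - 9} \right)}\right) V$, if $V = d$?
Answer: $- \frac{3367}{3} \approx -1122.3$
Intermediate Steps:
$V = 111$
$R = 0$ ($R = -16 + 8 \left(\left(1 - 4\right) + 5\right) = -16 + 8 \left(-3 + 5\right) = -16 + 8 \cdot 2 = -16 + 16 = 0$)
$K{\left(b \right)} = b$ ($K{\left(b \right)} = b + 0 = b$)
$\left(-10 + K{\left(\frac{1}{0 - 9} \right)}\right) V = \left(-10 + \frac{1}{0 - 9}\right) 111 = \left(-10 + \frac{1}{-9}\right) 111 = \left(-10 - \frac{1}{9}\right) 111 = \left(- \frac{91}{9}\right) 111 = - \frac{3367}{3}$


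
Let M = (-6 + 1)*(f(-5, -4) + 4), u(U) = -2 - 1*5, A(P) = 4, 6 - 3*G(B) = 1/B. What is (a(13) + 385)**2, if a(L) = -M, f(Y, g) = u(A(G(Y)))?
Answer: 136900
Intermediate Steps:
G(B) = 2 - 1/(3*B)
u(U) = -7 (u(U) = -2 - 5 = -7)
f(Y, g) = -7
M = 15 (M = (-6 + 1)*(-7 + 4) = -5*(-3) = 15)
a(L) = -15 (a(L) = -1*15 = -15)
(a(13) + 385)**2 = (-15 + 385)**2 = 370**2 = 136900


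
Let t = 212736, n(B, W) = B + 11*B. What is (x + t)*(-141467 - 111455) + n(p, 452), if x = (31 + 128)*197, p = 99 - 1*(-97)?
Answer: -61727888046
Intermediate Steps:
p = 196 (p = 99 + 97 = 196)
n(B, W) = 12*B
x = 31323 (x = 159*197 = 31323)
(x + t)*(-141467 - 111455) + n(p, 452) = (31323 + 212736)*(-141467 - 111455) + 12*196 = 244059*(-252922) + 2352 = -61727890398 + 2352 = -61727888046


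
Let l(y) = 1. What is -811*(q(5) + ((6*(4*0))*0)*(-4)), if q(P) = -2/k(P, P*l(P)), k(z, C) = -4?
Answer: -811/2 ≈ -405.50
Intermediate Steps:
q(P) = ½ (q(P) = -2/(-4) = -2*(-¼) = ½)
-811*(q(5) + ((6*(4*0))*0)*(-4)) = -811*(½ + ((6*(4*0))*0)*(-4)) = -811*(½ + ((6*0)*0)*(-4)) = -811*(½ + (0*0)*(-4)) = -811*(½ + 0*(-4)) = -811*(½ + 0) = -811*½ = -811/2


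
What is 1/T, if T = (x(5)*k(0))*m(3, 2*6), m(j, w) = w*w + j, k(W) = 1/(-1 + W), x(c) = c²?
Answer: -1/3675 ≈ -0.00027211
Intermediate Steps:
m(j, w) = j + w² (m(j, w) = w² + j = j + w²)
T = -3675 (T = (5²/(-1 + 0))*(3 + (2*6)²) = (25/(-1))*(3 + 12²) = (25*(-1))*(3 + 144) = -25*147 = -3675)
1/T = 1/(-3675) = -1/3675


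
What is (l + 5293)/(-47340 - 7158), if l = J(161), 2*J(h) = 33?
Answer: -10619/108996 ≈ -0.097426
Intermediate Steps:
J(h) = 33/2 (J(h) = (½)*33 = 33/2)
l = 33/2 ≈ 16.500
(l + 5293)/(-47340 - 7158) = (33/2 + 5293)/(-47340 - 7158) = (10619/2)/(-54498) = (10619/2)*(-1/54498) = -10619/108996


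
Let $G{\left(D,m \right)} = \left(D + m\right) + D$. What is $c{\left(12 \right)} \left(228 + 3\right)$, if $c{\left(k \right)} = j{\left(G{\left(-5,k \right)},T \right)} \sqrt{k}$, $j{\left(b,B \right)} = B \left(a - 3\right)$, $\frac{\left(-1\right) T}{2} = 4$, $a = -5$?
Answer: $29568 \sqrt{3} \approx 51213.0$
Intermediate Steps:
$G{\left(D,m \right)} = m + 2 D$
$T = -8$ ($T = \left(-2\right) 4 = -8$)
$j{\left(b,B \right)} = - 8 B$ ($j{\left(b,B \right)} = B \left(-5 - 3\right) = B \left(-8\right) = - 8 B$)
$c{\left(k \right)} = 64 \sqrt{k}$ ($c{\left(k \right)} = \left(-8\right) \left(-8\right) \sqrt{k} = 64 \sqrt{k}$)
$c{\left(12 \right)} \left(228 + 3\right) = 64 \sqrt{12} \left(228 + 3\right) = 64 \cdot 2 \sqrt{3} \cdot 231 = 128 \sqrt{3} \cdot 231 = 29568 \sqrt{3}$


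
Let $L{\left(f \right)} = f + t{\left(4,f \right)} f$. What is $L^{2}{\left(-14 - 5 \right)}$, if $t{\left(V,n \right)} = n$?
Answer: $116964$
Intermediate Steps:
$L{\left(f \right)} = f + f^{2}$ ($L{\left(f \right)} = f + f f = f + f^{2}$)
$L^{2}{\left(-14 - 5 \right)} = \left(\left(-14 - 5\right) \left(1 - 19\right)\right)^{2} = \left(- 19 \left(1 - 19\right)\right)^{2} = \left(\left(-19\right) \left(-18\right)\right)^{2} = 342^{2} = 116964$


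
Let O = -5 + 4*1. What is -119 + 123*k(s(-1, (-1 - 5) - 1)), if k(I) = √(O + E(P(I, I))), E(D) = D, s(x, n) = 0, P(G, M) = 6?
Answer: -119 + 123*√5 ≈ 156.04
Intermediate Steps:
O = -1 (O = -5 + 4 = -1)
k(I) = √5 (k(I) = √(-1 + 6) = √5)
-119 + 123*k(s(-1, (-1 - 5) - 1)) = -119 + 123*√5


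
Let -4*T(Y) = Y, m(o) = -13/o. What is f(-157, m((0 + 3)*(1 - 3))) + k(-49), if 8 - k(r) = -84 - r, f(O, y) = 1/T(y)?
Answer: 535/13 ≈ 41.154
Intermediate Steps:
T(Y) = -Y/4
f(O, y) = -4/y (f(O, y) = 1/(-y/4) = -4/y)
k(r) = 92 + r (k(r) = 8 - (-84 - r) = 8 + (84 + r) = 92 + r)
f(-157, m((0 + 3)*(1 - 3))) + k(-49) = -4*(-(0 + 3)*(1 - 3)/13) + (92 - 49) = -4/((-13/(3*(-2)))) + 43 = -4/((-13/(-6))) + 43 = -4/((-13*(-⅙))) + 43 = -4/13/6 + 43 = -4*6/13 + 43 = -24/13 + 43 = 535/13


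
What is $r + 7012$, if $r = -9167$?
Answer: $-2155$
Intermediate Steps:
$r + 7012 = -9167 + 7012 = -2155$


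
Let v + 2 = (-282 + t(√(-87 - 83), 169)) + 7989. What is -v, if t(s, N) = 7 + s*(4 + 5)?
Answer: -7712 - 9*I*√170 ≈ -7712.0 - 117.35*I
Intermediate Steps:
t(s, N) = 7 + 9*s (t(s, N) = 7 + s*9 = 7 + 9*s)
v = 7712 + 9*I*√170 (v = -2 + ((-282 + (7 + 9*√(-87 - 83))) + 7989) = -2 + ((-282 + (7 + 9*√(-170))) + 7989) = -2 + ((-282 + (7 + 9*(I*√170))) + 7989) = -2 + ((-282 + (7 + 9*I*√170)) + 7989) = -2 + ((-275 + 9*I*√170) + 7989) = -2 + (7714 + 9*I*√170) = 7712 + 9*I*√170 ≈ 7712.0 + 117.35*I)
-v = -(7712 + 9*I*√170) = -7712 - 9*I*√170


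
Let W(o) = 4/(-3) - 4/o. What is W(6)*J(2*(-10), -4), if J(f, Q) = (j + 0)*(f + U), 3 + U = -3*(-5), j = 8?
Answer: 128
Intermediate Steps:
U = 12 (U = -3 - 3*(-5) = -3 + 15 = 12)
W(o) = -4/3 - 4/o (W(o) = 4*(-⅓) - 4/o = -4/3 - 4/o)
J(f, Q) = 96 + 8*f (J(f, Q) = (8 + 0)*(f + 12) = 8*(12 + f) = 96 + 8*f)
W(6)*J(2*(-10), -4) = (-4/3 - 4/6)*(96 + 8*(2*(-10))) = (-4/3 - 4*⅙)*(96 + 8*(-20)) = (-4/3 - ⅔)*(96 - 160) = -2*(-64) = 128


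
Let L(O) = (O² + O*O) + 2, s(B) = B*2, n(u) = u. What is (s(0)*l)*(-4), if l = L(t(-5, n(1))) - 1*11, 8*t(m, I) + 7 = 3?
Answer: 0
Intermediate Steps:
s(B) = 2*B
t(m, I) = -½ (t(m, I) = -7/8 + (⅛)*3 = -7/8 + 3/8 = -½)
L(O) = 2 + 2*O² (L(O) = (O² + O²) + 2 = 2*O² + 2 = 2 + 2*O²)
l = -17/2 (l = (2 + 2*(-½)²) - 1*11 = (2 + 2*(¼)) - 11 = (2 + ½) - 11 = 5/2 - 11 = -17/2 ≈ -8.5000)
(s(0)*l)*(-4) = ((2*0)*(-17/2))*(-4) = (0*(-17/2))*(-4) = 0*(-4) = 0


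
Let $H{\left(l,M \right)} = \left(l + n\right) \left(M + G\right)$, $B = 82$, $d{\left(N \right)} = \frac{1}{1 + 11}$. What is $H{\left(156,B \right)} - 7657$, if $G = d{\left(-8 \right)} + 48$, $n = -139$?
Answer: $- \frac{65347}{12} \approx -5445.6$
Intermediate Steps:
$d{\left(N \right)} = \frac{1}{12}$
$G = \frac{577}{12}$ ($G = \frac{1}{12} + 48 = \frac{577}{12} \approx 48.083$)
$H{\left(l,M \right)} = \left(-139 + l\right) \left(\frac{577}{12} + M\right)$ ($H{\left(l,M \right)} = \left(l - 139\right) \left(M + \frac{577}{12}\right) = \left(-139 + l\right) \left(\frac{577}{12} + M\right)$)
$H{\left(156,B \right)} - 7657 = \left(- \frac{80203}{12} - 11398 + \frac{577}{12} \cdot 156 + 82 \cdot 156\right) - 7657 = \left(- \frac{80203}{12} - 11398 + 7501 + 12792\right) - 7657 = \frac{26537}{12} - 7657 = - \frac{65347}{12}$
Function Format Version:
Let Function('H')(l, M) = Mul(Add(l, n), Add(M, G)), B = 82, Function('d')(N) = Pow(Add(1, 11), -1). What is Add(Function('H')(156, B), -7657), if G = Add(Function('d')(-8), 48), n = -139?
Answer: Rational(-65347, 12) ≈ -5445.6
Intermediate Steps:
Function('d')(N) = Rational(1, 12) (Function('d')(N) = Pow(12, -1) = Rational(1, 12))
G = Rational(577, 12) (G = Add(Rational(1, 12), 48) = Rational(577, 12) ≈ 48.083)
Function('H')(l, M) = Mul(Add(-139, l), Add(Rational(577, 12), M)) (Function('H')(l, M) = Mul(Add(l, -139), Add(M, Rational(577, 12))) = Mul(Add(-139, l), Add(Rational(577, 12), M)))
Add(Function('H')(156, B), -7657) = Add(Add(Rational(-80203, 12), Mul(-139, 82), Mul(Rational(577, 12), 156), Mul(82, 156)), -7657) = Add(Add(Rational(-80203, 12), -11398, 7501, 12792), -7657) = Add(Rational(26537, 12), -7657) = Rational(-65347, 12)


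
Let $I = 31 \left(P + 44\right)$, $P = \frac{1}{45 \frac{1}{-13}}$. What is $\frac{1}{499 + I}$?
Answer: $\frac{45}{83432} \approx 0.00053936$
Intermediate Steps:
$P = - \frac{13}{45}$ ($P = \frac{1}{45 \left(- \frac{1}{13}\right)} = \frac{1}{- \frac{45}{13}} = - \frac{13}{45} \approx -0.28889$)
$I = \frac{60977}{45}$ ($I = 31 \left(- \frac{13}{45} + 44\right) = 31 \cdot \frac{1967}{45} = \frac{60977}{45} \approx 1355.0$)
$\frac{1}{499 + I} = \frac{1}{499 + \frac{60977}{45}} = \frac{1}{\frac{83432}{45}} = \frac{45}{83432}$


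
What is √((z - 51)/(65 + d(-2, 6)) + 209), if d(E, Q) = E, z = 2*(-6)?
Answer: 4*√13 ≈ 14.422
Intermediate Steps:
z = -12
√((z - 51)/(65 + d(-2, 6)) + 209) = √((-12 - 51)/(65 - 2) + 209) = √(-63/63 + 209) = √(-63*1/63 + 209) = √(-1 + 209) = √208 = 4*√13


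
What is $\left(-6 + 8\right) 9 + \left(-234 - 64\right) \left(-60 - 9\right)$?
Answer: $20580$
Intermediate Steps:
$\left(-6 + 8\right) 9 + \left(-234 - 64\right) \left(-60 - 9\right) = 2 \cdot 9 - 298 \left(-60 + \left(-105 + 96\right)\right) = 18 - 298 \left(-60 - 9\right) = 18 - -20562 = 18 + 20562 = 20580$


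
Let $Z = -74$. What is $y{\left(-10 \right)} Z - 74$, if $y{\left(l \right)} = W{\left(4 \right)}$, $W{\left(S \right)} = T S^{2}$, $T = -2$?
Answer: $2294$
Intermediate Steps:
$W{\left(S \right)} = - 2 S^{2}$
$y{\left(l \right)} = -32$ ($y{\left(l \right)} = - 2 \cdot 4^{2} = \left(-2\right) 16 = -32$)
$y{\left(-10 \right)} Z - 74 = \left(-32\right) \left(-74\right) - 74 = 2368 - 74 = 2294$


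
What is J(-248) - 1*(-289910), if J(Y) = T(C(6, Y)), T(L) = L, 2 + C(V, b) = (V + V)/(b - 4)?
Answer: 6088067/21 ≈ 2.8991e+5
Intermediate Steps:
C(V, b) = -2 + 2*V/(-4 + b) (C(V, b) = -2 + (V + V)/(b - 4) = -2 + (2*V)/(-4 + b) = -2 + 2*V/(-4 + b))
J(Y) = 2*(10 - Y)/(-4 + Y) (J(Y) = 2*(4 + 6 - Y)/(-4 + Y) = 2*(10 - Y)/(-4 + Y))
J(-248) - 1*(-289910) = 2*(10 - 1*(-248))/(-4 - 248) - 1*(-289910) = 2*(10 + 248)/(-252) + 289910 = 2*(-1/252)*258 + 289910 = -43/21 + 289910 = 6088067/21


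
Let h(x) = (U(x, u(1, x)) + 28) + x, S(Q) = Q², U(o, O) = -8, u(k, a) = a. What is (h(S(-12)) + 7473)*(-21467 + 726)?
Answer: -158399017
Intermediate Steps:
h(x) = 20 + x (h(x) = (-8 + 28) + x = 20 + x)
(h(S(-12)) + 7473)*(-21467 + 726) = ((20 + (-12)²) + 7473)*(-21467 + 726) = ((20 + 144) + 7473)*(-20741) = (164 + 7473)*(-20741) = 7637*(-20741) = -158399017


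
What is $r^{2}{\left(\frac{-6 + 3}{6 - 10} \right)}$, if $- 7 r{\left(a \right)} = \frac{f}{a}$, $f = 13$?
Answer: $\frac{2704}{441} \approx 6.1315$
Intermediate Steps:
$r{\left(a \right)} = - \frac{13}{7 a}$ ($r{\left(a \right)} = - \frac{13 \frac{1}{a}}{7} = - \frac{13}{7 a}$)
$r^{2}{\left(\frac{-6 + 3}{6 - 10} \right)} = \left(- \frac{13}{7 \frac{-6 + 3}{6 - 10}}\right)^{2} = \left(- \frac{13}{7 \left(- \frac{3}{-4}\right)}\right)^{2} = \left(- \frac{13}{7 \left(\left(-3\right) \left(- \frac{1}{4}\right)\right)}\right)^{2} = \left(- \frac{13}{7 \cdot \frac{3}{4}}\right)^{2} = \left(\left(- \frac{13}{7}\right) \frac{4}{3}\right)^{2} = \left(- \frac{52}{21}\right)^{2} = \frac{2704}{441}$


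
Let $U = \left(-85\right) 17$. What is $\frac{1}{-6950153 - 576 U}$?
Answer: $- \frac{1}{6117833} \approx -1.6346 \cdot 10^{-7}$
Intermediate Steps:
$U = -1445$
$\frac{1}{-6950153 - 576 U} = \frac{1}{-6950153 - -832320} = \frac{1}{-6950153 + 832320} = \frac{1}{-6117833} = - \frac{1}{6117833}$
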